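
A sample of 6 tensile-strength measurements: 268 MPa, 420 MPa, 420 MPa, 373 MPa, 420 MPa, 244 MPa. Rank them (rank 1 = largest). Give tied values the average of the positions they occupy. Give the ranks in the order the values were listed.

5, 2, 2, 4, 2, 6

Sorted (descending): 420, 420, 420, 373, 268, 244
The 3 values of 420 occupy positions 1–3 → average rank 2.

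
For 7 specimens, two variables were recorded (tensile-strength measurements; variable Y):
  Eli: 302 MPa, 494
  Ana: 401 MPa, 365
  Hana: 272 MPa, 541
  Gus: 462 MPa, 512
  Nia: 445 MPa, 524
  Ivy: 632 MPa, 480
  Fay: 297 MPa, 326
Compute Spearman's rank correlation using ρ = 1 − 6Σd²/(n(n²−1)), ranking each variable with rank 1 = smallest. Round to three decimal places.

-0.071

Ranks of variable 1: 3, 4, 1, 6, 5, 7, 2
Ranks of variable 2: 4, 2, 7, 5, 6, 3, 1
d = r₁ − r₂: -1, 2, -6, 1, -1, 4, 1
d²: 1, 4, 36, 1, 1, 16, 1; Σd² = 60
ρ = 1 − 6·60/(7·48) = 1 − 360/336 = -0.071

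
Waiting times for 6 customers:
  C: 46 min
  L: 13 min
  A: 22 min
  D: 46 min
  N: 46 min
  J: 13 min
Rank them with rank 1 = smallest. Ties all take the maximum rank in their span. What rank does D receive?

6

Sorted (ascending): 13, 13, 22, 46, 46, 46
The 2 values of 13 occupy positions 1–2 → each gets rank 2.
The 3 values of 46 occupy positions 4–6 → each gets rank 6.
D has value 46 min → rank 6.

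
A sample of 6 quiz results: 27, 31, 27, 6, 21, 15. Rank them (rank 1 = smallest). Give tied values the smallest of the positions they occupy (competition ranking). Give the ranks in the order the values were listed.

4, 6, 4, 1, 3, 2

Sorted (ascending): 6, 15, 21, 27, 27, 31
The 2 values of 27 occupy positions 4–5 → each gets rank 4.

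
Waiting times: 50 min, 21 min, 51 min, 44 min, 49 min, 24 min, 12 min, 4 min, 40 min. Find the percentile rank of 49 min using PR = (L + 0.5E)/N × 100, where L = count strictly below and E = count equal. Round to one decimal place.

N = 9.
Strictly below 49: 6. Equal to 49: 1.
PR = (6 + 0.5·1)/9 × 100 = 72.2

72.2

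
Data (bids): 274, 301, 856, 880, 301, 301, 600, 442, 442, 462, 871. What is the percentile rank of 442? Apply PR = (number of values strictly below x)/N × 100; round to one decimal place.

36.4

N = 11.
Strictly below 442: 4. Equal to 442: 2.
PR = 4/11 × 100 = 36.4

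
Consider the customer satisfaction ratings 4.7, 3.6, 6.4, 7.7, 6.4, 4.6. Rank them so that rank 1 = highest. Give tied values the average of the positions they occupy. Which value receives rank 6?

3.6

Sorted (descending): 7.7, 6.4, 6.4, 4.7, 4.6, 3.6
The 2 values of 6.4 occupy positions 2–3 → average rank (2+3)/2 = 2.5.
Rank 6 → value 3.6.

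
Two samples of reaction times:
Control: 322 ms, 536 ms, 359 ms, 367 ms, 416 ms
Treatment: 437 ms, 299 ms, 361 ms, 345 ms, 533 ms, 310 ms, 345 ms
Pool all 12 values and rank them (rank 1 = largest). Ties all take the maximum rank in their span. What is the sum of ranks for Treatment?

Sorted (descending): 536, 533, 437, 416, 367, 361, 359, 345, 345, 322, 310, 299
The 2 values of 345 occupy positions 8–9 → each gets rank 9.
Treatment values → pooled ranks: 437→3, 299→12, 361→6, 345→9, 533→2, 310→11, 345→9
Rank sum = 3 + 12 + 6 + 9 + 2 + 11 + 9 = 52

52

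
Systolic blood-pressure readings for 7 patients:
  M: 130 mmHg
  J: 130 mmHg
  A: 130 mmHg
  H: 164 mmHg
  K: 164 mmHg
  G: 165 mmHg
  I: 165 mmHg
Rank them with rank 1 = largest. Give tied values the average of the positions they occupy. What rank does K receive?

3.5

Sorted (descending): 165, 165, 164, 164, 130, 130, 130
The 2 values of 165 occupy positions 1–2 → average rank (1+2)/2 = 1.5.
The 2 values of 164 occupy positions 3–4 → average rank (3+4)/2 = 3.5.
The 3 values of 130 occupy positions 5–7 → average rank 6.
K has value 164 mmHg → rank 3.5.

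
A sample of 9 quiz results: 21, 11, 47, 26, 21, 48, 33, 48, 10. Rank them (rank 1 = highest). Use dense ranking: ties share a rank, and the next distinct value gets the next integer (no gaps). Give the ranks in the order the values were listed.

Sorted (descending): 48, 48, 47, 33, 26, 21, 21, 11, 10
The 2 values of 48 share dense rank 1.
The 2 values of 21 share dense rank 5.
Remaining distinct values take the next consecutive integers.

5, 6, 2, 4, 5, 1, 3, 1, 7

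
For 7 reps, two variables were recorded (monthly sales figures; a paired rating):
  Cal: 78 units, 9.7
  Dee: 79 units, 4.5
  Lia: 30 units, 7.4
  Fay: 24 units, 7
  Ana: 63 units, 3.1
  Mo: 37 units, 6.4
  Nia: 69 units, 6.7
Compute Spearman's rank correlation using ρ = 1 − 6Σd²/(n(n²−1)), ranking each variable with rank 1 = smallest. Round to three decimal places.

Ranks of variable 1: 6, 7, 2, 1, 4, 3, 5
Ranks of variable 2: 7, 2, 6, 5, 1, 3, 4
d = r₁ − r₂: -1, 5, -4, -4, 3, 0, 1
d²: 1, 25, 16, 16, 9, 0, 1; Σd² = 68
ρ = 1 − 6·68/(7·48) = 1 − 408/336 = -0.214

-0.214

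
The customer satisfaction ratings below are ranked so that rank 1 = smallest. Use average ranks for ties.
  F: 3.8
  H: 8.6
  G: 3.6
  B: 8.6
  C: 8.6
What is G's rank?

Sorted (ascending): 3.6, 3.8, 8.6, 8.6, 8.6
The 3 values of 8.6 occupy positions 3–5 → average rank 4.
G has value 3.6 → rank 1.

1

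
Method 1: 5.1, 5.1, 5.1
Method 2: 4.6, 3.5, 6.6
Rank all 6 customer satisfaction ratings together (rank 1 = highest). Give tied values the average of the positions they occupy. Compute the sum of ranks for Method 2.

12

Sorted (descending): 6.6, 5.1, 5.1, 5.1, 4.6, 3.5
The 3 values of 5.1 occupy positions 2–4 → average rank 3.
Method 2 values → pooled ranks: 4.6→5, 3.5→6, 6.6→1
Rank sum = 5 + 6 + 1 = 12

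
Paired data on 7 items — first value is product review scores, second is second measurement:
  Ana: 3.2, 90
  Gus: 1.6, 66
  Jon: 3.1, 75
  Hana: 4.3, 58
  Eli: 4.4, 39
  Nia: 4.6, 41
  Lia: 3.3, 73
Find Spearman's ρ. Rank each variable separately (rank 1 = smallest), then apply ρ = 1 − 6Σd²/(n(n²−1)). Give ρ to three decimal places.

Ranks of variable 1: 3, 1, 2, 5, 6, 7, 4
Ranks of variable 2: 7, 4, 6, 3, 1, 2, 5
d = r₁ − r₂: -4, -3, -4, 2, 5, 5, -1
d²: 16, 9, 16, 4, 25, 25, 1; Σd² = 96
ρ = 1 − 6·96/(7·48) = 1 − 576/336 = -0.714

-0.714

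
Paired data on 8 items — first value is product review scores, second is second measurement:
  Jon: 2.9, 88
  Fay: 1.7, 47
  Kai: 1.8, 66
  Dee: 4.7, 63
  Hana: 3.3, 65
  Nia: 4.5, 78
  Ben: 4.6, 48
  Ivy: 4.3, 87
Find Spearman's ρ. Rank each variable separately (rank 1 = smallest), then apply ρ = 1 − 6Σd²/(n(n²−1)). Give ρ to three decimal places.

Ranks of variable 1: 3, 1, 2, 8, 4, 6, 7, 5
Ranks of variable 2: 8, 1, 5, 3, 4, 6, 2, 7
d = r₁ − r₂: -5, 0, -3, 5, 0, 0, 5, -2
d²: 25, 0, 9, 25, 0, 0, 25, 4; Σd² = 88
ρ = 1 − 6·88/(8·63) = 1 − 528/504 = -0.048

-0.048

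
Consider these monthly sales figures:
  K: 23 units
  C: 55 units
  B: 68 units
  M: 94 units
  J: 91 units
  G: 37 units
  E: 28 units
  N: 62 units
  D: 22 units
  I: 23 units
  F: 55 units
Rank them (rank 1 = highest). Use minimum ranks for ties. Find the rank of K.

9

Sorted (descending): 94, 91, 68, 62, 55, 55, 37, 28, 23, 23, 22
The 2 values of 55 occupy positions 5–6 → each gets rank 5.
The 2 values of 23 occupy positions 9–10 → each gets rank 9.
K has value 23 units → rank 9.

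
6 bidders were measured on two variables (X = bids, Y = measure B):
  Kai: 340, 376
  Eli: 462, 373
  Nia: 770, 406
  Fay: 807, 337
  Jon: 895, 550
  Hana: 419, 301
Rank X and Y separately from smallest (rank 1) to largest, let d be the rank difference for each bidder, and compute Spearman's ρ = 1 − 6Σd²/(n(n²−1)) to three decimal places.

0.429

Ranks of variable 1: 1, 3, 4, 5, 6, 2
Ranks of variable 2: 4, 3, 5, 2, 6, 1
d = r₁ − r₂: -3, 0, -1, 3, 0, 1
d²: 9, 0, 1, 9, 0, 1; Σd² = 20
ρ = 1 − 6·20/(6·35) = 1 − 120/210 = 0.429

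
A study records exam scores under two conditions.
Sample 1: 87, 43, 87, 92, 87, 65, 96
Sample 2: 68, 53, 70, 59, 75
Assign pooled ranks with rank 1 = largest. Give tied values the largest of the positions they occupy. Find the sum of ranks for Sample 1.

39

Sorted (descending): 96, 92, 87, 87, 87, 75, 70, 68, 65, 59, 53, 43
The 3 values of 87 occupy positions 3–5 → each gets rank 5.
Sample 1 values → pooled ranks: 87→5, 43→12, 87→5, 92→2, 87→5, 65→9, 96→1
Rank sum = 5 + 12 + 5 + 2 + 5 + 9 + 1 = 39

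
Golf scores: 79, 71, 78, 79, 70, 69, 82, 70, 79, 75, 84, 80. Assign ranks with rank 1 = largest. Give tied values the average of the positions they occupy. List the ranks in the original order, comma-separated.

Sorted (descending): 84, 82, 80, 79, 79, 79, 78, 75, 71, 70, 70, 69
The 3 values of 79 occupy positions 4–6 → average rank 5.
The 2 values of 70 occupy positions 10–11 → average rank (10+11)/2 = 10.5.

5, 9, 7, 5, 10.5, 12, 2, 10.5, 5, 8, 1, 3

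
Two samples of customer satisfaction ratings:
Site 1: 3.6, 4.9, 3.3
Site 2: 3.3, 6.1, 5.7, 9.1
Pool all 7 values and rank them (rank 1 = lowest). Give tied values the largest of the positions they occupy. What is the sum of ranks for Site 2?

Sorted (ascending): 3.3, 3.3, 3.6, 4.9, 5.7, 6.1, 9.1
The 2 values of 3.3 occupy positions 1–2 → each gets rank 2.
Site 2 values → pooled ranks: 3.3→2, 6.1→6, 5.7→5, 9.1→7
Rank sum = 2 + 6 + 5 + 7 = 20

20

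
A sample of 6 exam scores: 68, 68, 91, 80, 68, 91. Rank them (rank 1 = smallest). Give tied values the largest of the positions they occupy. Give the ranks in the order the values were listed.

Sorted (ascending): 68, 68, 68, 80, 91, 91
The 3 values of 68 occupy positions 1–3 → each gets rank 3.
The 2 values of 91 occupy positions 5–6 → each gets rank 6.

3, 3, 6, 4, 3, 6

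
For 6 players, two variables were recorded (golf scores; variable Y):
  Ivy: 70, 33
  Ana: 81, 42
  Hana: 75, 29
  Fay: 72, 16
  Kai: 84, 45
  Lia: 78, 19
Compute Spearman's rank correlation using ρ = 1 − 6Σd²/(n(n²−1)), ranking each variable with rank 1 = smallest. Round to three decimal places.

0.600

Ranks of variable 1: 1, 5, 3, 2, 6, 4
Ranks of variable 2: 4, 5, 3, 1, 6, 2
d = r₁ − r₂: -3, 0, 0, 1, 0, 2
d²: 9, 0, 0, 1, 0, 4; Σd² = 14
ρ = 1 − 6·14/(6·35) = 1 − 84/210 = 0.600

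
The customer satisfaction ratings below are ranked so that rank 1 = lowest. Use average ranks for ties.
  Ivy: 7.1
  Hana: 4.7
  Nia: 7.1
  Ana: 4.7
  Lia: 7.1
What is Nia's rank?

4

Sorted (ascending): 4.7, 4.7, 7.1, 7.1, 7.1
The 2 values of 4.7 occupy positions 1–2 → average rank (1+2)/2 = 1.5.
The 3 values of 7.1 occupy positions 3–5 → average rank 4.
Nia has value 7.1 → rank 4.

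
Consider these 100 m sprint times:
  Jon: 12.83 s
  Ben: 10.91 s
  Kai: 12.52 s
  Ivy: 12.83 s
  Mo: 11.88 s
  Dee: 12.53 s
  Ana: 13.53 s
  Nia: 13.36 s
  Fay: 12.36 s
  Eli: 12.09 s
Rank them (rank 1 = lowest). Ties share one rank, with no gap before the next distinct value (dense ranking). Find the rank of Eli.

3

Sorted (ascending): 10.91, 11.88, 12.09, 12.36, 12.52, 12.53, 12.83, 12.83, 13.36, 13.53
The 2 values of 12.83 share dense rank 7.
Remaining distinct values take the next consecutive integers.
Eli has value 12.09 s → rank 3.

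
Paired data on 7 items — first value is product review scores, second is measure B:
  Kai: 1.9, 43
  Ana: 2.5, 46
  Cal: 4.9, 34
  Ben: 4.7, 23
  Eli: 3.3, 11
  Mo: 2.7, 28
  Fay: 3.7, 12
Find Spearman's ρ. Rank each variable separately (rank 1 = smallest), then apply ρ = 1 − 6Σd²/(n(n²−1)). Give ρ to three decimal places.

Ranks of variable 1: 1, 2, 7, 6, 4, 3, 5
Ranks of variable 2: 6, 7, 5, 3, 1, 4, 2
d = r₁ − r₂: -5, -5, 2, 3, 3, -1, 3
d²: 25, 25, 4, 9, 9, 1, 9; Σd² = 82
ρ = 1 − 6·82/(7·48) = 1 − 492/336 = -0.464

-0.464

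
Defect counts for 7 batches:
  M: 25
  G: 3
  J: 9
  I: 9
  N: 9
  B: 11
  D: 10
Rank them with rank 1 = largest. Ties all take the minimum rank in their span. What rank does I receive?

4

Sorted (descending): 25, 11, 10, 9, 9, 9, 3
The 3 values of 9 occupy positions 4–6 → each gets rank 4.
I has value 9 → rank 4.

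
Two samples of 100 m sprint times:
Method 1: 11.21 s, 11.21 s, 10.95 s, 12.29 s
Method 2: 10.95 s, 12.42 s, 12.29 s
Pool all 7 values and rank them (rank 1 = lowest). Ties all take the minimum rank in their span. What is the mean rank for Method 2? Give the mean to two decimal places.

4.33

Sorted (ascending): 10.95, 10.95, 11.21, 11.21, 12.29, 12.29, 12.42
The 2 values of 10.95 occupy positions 1–2 → each gets rank 1.
The 2 values of 11.21 occupy positions 3–4 → each gets rank 3.
The 2 values of 12.29 occupy positions 5–6 → each gets rank 5.
Method 2 values → pooled ranks: 10.95→1, 12.42→7, 12.29→5
Mean rank = (1 + 7 + 5) / 3 = 4.33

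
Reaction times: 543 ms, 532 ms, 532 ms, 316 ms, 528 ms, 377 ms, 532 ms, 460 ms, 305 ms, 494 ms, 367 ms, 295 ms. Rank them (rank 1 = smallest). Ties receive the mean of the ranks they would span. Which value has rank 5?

Sorted (ascending): 295, 305, 316, 367, 377, 460, 494, 528, 532, 532, 532, 543
The 3 values of 532 occupy positions 9–11 → average rank 10.
Rank 5 → value 377.

377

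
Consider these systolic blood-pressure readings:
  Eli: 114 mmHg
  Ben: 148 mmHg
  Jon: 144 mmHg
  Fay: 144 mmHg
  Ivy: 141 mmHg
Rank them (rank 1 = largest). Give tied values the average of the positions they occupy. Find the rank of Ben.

1

Sorted (descending): 148, 144, 144, 141, 114
The 2 values of 144 occupy positions 2–3 → average rank (2+3)/2 = 2.5.
Ben has value 148 mmHg → rank 1.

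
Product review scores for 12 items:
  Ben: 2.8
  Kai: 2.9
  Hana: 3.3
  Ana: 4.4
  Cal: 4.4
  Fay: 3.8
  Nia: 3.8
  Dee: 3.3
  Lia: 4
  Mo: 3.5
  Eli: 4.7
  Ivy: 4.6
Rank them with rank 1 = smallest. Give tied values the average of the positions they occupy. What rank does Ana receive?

Sorted (ascending): 2.8, 2.9, 3.3, 3.3, 3.5, 3.8, 3.8, 4, 4.4, 4.4, 4.6, 4.7
The 2 values of 3.3 occupy positions 3–4 → average rank (3+4)/2 = 3.5.
The 2 values of 3.8 occupy positions 6–7 → average rank (6+7)/2 = 6.5.
The 2 values of 4.4 occupy positions 9–10 → average rank (9+10)/2 = 9.5.
Ana has value 4.4 → rank 9.5.

9.5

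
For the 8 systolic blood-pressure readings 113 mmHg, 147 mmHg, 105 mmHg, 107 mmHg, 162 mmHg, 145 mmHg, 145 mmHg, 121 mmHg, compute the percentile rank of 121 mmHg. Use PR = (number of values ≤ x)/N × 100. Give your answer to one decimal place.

N = 8.
Strictly below 121: 3. Equal to 121: 1.
PR = 4/8 × 100 = 50.0

50.0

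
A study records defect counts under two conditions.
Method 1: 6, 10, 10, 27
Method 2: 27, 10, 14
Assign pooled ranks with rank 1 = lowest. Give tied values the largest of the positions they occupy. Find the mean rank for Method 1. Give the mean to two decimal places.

4.00

Sorted (ascending): 6, 10, 10, 10, 14, 27, 27
The 3 values of 10 occupy positions 2–4 → each gets rank 4.
The 2 values of 27 occupy positions 6–7 → each gets rank 7.
Method 1 values → pooled ranks: 6→1, 10→4, 10→4, 27→7
Mean rank = (1 + 4 + 4 + 7) / 4 = 4.00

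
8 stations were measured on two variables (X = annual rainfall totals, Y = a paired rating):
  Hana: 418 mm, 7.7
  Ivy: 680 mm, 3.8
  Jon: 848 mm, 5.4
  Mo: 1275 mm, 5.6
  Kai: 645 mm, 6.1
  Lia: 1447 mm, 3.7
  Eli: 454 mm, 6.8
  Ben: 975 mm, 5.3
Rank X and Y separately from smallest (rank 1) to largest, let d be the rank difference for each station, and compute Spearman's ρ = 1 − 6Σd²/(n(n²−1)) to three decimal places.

-0.786

Ranks of variable 1: 1, 4, 5, 7, 3, 8, 2, 6
Ranks of variable 2: 8, 2, 4, 5, 6, 1, 7, 3
d = r₁ − r₂: -7, 2, 1, 2, -3, 7, -5, 3
d²: 49, 4, 1, 4, 9, 49, 25, 9; Σd² = 150
ρ = 1 − 6·150/(8·63) = 1 − 900/504 = -0.786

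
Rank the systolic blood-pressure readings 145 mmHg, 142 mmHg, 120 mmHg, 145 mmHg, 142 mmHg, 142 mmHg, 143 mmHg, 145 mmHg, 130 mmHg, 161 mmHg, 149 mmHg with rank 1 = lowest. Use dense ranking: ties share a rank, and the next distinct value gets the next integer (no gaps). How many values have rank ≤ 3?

5

Sorted (ascending): 120, 130, 142, 142, 142, 143, 145, 145, 145, 149, 161
The 3 values of 142 share dense rank 3.
The 3 values of 145 share dense rank 5.
Remaining distinct values take the next consecutive integers.
Ranks ≤ 3: {1, 2, 3, 3, 3} → 5 values.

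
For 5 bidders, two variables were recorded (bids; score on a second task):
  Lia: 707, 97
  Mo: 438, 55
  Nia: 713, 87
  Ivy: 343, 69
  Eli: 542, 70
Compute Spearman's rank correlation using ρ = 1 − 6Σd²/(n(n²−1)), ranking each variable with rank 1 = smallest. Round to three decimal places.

0.800

Ranks of variable 1: 4, 2, 5, 1, 3
Ranks of variable 2: 5, 1, 4, 2, 3
d = r₁ − r₂: -1, 1, 1, -1, 0
d²: 1, 1, 1, 1, 0; Σd² = 4
ρ = 1 − 6·4/(5·24) = 1 − 24/120 = 0.800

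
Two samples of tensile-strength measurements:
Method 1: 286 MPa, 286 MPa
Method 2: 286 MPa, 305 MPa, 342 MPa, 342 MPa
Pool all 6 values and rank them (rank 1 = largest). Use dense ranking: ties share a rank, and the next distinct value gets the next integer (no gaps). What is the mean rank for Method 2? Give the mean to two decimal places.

Sorted (descending): 342, 342, 305, 286, 286, 286
The 2 values of 342 share dense rank 1.
The 3 values of 286 share dense rank 3.
Remaining distinct values take the next consecutive integers.
Method 2 values → pooled ranks: 286→3, 305→2, 342→1, 342→1
Mean rank = (3 + 2 + 1 + 1) / 4 = 1.75

1.75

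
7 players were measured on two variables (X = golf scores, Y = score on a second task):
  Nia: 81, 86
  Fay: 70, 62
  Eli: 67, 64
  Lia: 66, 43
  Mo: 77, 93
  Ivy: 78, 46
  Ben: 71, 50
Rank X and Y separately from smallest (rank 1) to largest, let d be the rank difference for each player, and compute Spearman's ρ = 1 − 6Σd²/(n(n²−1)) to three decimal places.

Ranks of variable 1: 7, 3, 2, 1, 5, 6, 4
Ranks of variable 2: 6, 4, 5, 1, 7, 2, 3
d = r₁ − r₂: 1, -1, -3, 0, -2, 4, 1
d²: 1, 1, 9, 0, 4, 16, 1; Σd² = 32
ρ = 1 − 6·32/(7·48) = 1 − 192/336 = 0.429

0.429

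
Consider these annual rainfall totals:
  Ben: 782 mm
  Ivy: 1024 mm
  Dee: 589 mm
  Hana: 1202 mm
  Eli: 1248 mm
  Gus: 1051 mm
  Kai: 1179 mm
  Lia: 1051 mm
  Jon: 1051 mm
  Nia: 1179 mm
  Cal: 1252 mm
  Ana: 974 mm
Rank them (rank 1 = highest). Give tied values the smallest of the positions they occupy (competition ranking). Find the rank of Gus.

Sorted (descending): 1252, 1248, 1202, 1179, 1179, 1051, 1051, 1051, 1024, 974, 782, 589
The 2 values of 1179 occupy positions 4–5 → each gets rank 4.
The 3 values of 1051 occupy positions 6–8 → each gets rank 6.
Gus has value 1051 mm → rank 6.

6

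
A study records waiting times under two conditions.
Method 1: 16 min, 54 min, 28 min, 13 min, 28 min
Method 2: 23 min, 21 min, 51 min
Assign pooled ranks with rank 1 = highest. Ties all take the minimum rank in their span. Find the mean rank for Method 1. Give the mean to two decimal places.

4.40

Sorted (descending): 54, 51, 28, 28, 23, 21, 16, 13
The 2 values of 28 occupy positions 3–4 → each gets rank 3.
Method 1 values → pooled ranks: 16→7, 54→1, 28→3, 13→8, 28→3
Mean rank = (7 + 1 + 3 + 8 + 3) / 5 = 4.40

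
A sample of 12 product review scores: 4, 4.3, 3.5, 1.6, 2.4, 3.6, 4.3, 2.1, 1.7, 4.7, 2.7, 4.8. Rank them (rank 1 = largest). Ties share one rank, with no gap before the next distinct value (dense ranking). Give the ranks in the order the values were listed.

Sorted (descending): 4.8, 4.7, 4.3, 4.3, 4, 3.6, 3.5, 2.7, 2.4, 2.1, 1.7, 1.6
The 2 values of 4.3 share dense rank 3.
Remaining distinct values take the next consecutive integers.

4, 3, 6, 11, 8, 5, 3, 9, 10, 2, 7, 1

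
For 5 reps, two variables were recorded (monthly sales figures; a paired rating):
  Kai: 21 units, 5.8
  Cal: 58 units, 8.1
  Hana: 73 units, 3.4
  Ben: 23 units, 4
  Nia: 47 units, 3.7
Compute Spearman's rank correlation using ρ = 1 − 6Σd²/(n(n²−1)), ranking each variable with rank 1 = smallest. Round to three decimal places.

-0.400

Ranks of variable 1: 1, 4, 5, 2, 3
Ranks of variable 2: 4, 5, 1, 3, 2
d = r₁ − r₂: -3, -1, 4, -1, 1
d²: 9, 1, 16, 1, 1; Σd² = 28
ρ = 1 − 6·28/(5·24) = 1 − 168/120 = -0.400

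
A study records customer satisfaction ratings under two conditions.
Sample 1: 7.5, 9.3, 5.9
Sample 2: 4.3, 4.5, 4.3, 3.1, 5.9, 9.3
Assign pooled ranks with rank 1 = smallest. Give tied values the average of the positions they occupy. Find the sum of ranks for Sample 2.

Sorted (ascending): 3.1, 4.3, 4.3, 4.5, 5.9, 5.9, 7.5, 9.3, 9.3
The 2 values of 4.3 occupy positions 2–3 → average rank (2+3)/2 = 2.5.
The 2 values of 5.9 occupy positions 5–6 → average rank (5+6)/2 = 5.5.
The 2 values of 9.3 occupy positions 8–9 → average rank (8+9)/2 = 8.5.
Sample 2 values → pooled ranks: 4.3→2.5, 4.5→4, 4.3→2.5, 3.1→1, 5.9→5.5, 9.3→8.5
Rank sum = 2.5 + 4 + 2.5 + 1 + 5.5 + 8.5 = 24

24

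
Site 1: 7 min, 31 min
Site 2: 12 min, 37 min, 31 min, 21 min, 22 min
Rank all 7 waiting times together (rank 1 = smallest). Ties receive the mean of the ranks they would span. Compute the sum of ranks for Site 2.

21.5

Sorted (ascending): 7, 12, 21, 22, 31, 31, 37
The 2 values of 31 occupy positions 5–6 → average rank (5+6)/2 = 5.5.
Site 2 values → pooled ranks: 12→2, 37→7, 31→5.5, 21→3, 22→4
Rank sum = 2 + 7 + 5.5 + 3 + 4 = 21.5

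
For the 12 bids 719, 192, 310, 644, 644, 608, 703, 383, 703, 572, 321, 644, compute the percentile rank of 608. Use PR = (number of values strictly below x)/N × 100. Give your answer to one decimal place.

N = 12.
Strictly below 608: 5. Equal to 608: 1.
PR = 5/12 × 100 = 41.7

41.7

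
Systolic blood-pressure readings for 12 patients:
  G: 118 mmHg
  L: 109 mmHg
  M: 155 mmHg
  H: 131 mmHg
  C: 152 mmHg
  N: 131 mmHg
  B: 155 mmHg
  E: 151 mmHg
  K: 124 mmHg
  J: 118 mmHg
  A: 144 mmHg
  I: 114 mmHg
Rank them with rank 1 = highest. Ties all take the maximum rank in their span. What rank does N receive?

7

Sorted (descending): 155, 155, 152, 151, 144, 131, 131, 124, 118, 118, 114, 109
The 2 values of 155 occupy positions 1–2 → each gets rank 2.
The 2 values of 131 occupy positions 6–7 → each gets rank 7.
The 2 values of 118 occupy positions 9–10 → each gets rank 10.
N has value 131 mmHg → rank 7.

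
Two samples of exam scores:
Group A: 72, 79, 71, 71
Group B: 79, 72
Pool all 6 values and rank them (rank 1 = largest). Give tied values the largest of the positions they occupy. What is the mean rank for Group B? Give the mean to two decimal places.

3.00

Sorted (descending): 79, 79, 72, 72, 71, 71
The 2 values of 79 occupy positions 1–2 → each gets rank 2.
The 2 values of 72 occupy positions 3–4 → each gets rank 4.
The 2 values of 71 occupy positions 5–6 → each gets rank 6.
Group B values → pooled ranks: 79→2, 72→4
Mean rank = (2 + 4) / 2 = 3.00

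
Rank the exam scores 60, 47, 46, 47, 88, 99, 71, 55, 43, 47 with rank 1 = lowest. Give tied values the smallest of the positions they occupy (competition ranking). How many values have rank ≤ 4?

Sorted (ascending): 43, 46, 47, 47, 47, 55, 60, 71, 88, 99
The 3 values of 47 occupy positions 3–5 → each gets rank 3.
Ranks ≤ 4: {1, 2, 3, 3, 3} → 5 values.

5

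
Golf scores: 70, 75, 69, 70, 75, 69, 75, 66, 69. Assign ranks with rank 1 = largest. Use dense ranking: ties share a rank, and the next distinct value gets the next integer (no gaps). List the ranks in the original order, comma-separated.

Sorted (descending): 75, 75, 75, 70, 70, 69, 69, 69, 66
The 3 values of 75 share dense rank 1.
The 2 values of 70 share dense rank 2.
The 3 values of 69 share dense rank 3.
Remaining distinct values take the next consecutive integers.

2, 1, 3, 2, 1, 3, 1, 4, 3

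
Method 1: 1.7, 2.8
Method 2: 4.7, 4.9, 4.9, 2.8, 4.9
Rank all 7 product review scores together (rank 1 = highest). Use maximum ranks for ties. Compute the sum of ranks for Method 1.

Sorted (descending): 4.9, 4.9, 4.9, 4.7, 2.8, 2.8, 1.7
The 3 values of 4.9 occupy positions 1–3 → each gets rank 3.
The 2 values of 2.8 occupy positions 5–6 → each gets rank 6.
Method 1 values → pooled ranks: 1.7→7, 2.8→6
Rank sum = 7 + 6 = 13

13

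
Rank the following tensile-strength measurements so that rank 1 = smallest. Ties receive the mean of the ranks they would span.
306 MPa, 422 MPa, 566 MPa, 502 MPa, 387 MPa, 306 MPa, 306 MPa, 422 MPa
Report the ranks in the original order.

Sorted (ascending): 306, 306, 306, 387, 422, 422, 502, 566
The 3 values of 306 occupy positions 1–3 → average rank 2.
The 2 values of 422 occupy positions 5–6 → average rank (5+6)/2 = 5.5.

2, 5.5, 8, 7, 4, 2, 2, 5.5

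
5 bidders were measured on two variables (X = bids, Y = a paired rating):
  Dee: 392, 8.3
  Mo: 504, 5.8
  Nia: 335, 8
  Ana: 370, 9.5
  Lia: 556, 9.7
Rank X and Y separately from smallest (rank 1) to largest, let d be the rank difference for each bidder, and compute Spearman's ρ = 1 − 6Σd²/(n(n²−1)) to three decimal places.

0.300

Ranks of variable 1: 3, 4, 1, 2, 5
Ranks of variable 2: 3, 1, 2, 4, 5
d = r₁ − r₂: 0, 3, -1, -2, 0
d²: 0, 9, 1, 4, 0; Σd² = 14
ρ = 1 − 6·14/(5·24) = 1 − 84/120 = 0.300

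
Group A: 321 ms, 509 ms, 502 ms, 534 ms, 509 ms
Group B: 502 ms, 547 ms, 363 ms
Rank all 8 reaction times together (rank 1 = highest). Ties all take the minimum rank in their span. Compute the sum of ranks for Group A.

Sorted (descending): 547, 534, 509, 509, 502, 502, 363, 321
The 2 values of 509 occupy positions 3–4 → each gets rank 3.
The 2 values of 502 occupy positions 5–6 → each gets rank 5.
Group A values → pooled ranks: 321→8, 509→3, 502→5, 534→2, 509→3
Rank sum = 8 + 3 + 5 + 2 + 3 = 21

21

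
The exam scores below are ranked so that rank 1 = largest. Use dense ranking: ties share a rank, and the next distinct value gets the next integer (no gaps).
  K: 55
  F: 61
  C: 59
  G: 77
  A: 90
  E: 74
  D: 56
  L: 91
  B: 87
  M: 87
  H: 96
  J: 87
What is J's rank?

Sorted (descending): 96, 91, 90, 87, 87, 87, 77, 74, 61, 59, 56, 55
The 3 values of 87 share dense rank 4.
Remaining distinct values take the next consecutive integers.
J has value 87 → rank 4.

4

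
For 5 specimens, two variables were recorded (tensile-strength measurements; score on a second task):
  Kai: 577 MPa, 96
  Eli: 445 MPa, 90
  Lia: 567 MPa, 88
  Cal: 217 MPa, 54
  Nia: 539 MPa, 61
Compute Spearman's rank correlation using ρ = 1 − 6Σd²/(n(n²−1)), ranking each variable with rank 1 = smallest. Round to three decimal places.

Ranks of variable 1: 5, 2, 4, 1, 3
Ranks of variable 2: 5, 4, 3, 1, 2
d = r₁ − r₂: 0, -2, 1, 0, 1
d²: 0, 4, 1, 0, 1; Σd² = 6
ρ = 1 − 6·6/(5·24) = 1 − 36/120 = 0.700

0.700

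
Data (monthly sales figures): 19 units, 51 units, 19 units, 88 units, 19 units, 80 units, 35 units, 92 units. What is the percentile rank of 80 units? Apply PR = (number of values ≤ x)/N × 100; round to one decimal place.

75.0

N = 8.
Strictly below 80: 5. Equal to 80: 1.
PR = 6/8 × 100 = 75.0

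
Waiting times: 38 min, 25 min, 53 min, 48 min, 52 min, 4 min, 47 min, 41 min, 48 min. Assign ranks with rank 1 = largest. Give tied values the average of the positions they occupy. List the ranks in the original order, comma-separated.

Sorted (descending): 53, 52, 48, 48, 47, 41, 38, 25, 4
The 2 values of 48 occupy positions 3–4 → average rank (3+4)/2 = 3.5.

7, 8, 1, 3.5, 2, 9, 5, 6, 3.5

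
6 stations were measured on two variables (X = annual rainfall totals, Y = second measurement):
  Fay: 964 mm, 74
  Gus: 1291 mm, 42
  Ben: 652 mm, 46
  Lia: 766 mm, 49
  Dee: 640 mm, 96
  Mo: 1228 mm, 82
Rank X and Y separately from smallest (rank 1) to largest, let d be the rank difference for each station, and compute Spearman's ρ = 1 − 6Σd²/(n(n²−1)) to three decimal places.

-0.429

Ranks of variable 1: 4, 6, 2, 3, 1, 5
Ranks of variable 2: 4, 1, 2, 3, 6, 5
d = r₁ − r₂: 0, 5, 0, 0, -5, 0
d²: 0, 25, 0, 0, 25, 0; Σd² = 50
ρ = 1 − 6·50/(6·35) = 1 − 300/210 = -0.429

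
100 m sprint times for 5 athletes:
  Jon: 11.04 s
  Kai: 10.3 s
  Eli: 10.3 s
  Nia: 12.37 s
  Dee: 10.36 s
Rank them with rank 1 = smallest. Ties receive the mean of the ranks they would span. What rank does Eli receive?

1.5

Sorted (ascending): 10.3, 10.3, 10.36, 11.04, 12.37
The 2 values of 10.3 occupy positions 1–2 → average rank (1+2)/2 = 1.5.
Eli has value 10.3 s → rank 1.5.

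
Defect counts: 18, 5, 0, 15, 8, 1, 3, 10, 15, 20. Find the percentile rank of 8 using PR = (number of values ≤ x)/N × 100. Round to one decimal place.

N = 10.
Strictly below 8: 4. Equal to 8: 1.
PR = 5/10 × 100 = 50.0

50.0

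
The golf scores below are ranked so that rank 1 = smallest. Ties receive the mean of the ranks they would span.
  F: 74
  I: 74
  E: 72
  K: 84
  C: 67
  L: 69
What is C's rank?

1

Sorted (ascending): 67, 69, 72, 74, 74, 84
The 2 values of 74 occupy positions 4–5 → average rank (4+5)/2 = 4.5.
C has value 67 → rank 1.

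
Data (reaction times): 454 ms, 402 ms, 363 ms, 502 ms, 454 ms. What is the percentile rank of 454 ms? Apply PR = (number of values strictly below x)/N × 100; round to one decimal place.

N = 5.
Strictly below 454: 2. Equal to 454: 2.
PR = 2/5 × 100 = 40.0

40.0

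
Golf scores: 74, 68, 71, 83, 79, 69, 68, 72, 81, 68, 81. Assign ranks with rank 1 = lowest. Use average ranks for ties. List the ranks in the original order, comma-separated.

7, 2, 5, 11, 8, 4, 2, 6, 9.5, 2, 9.5

Sorted (ascending): 68, 68, 68, 69, 71, 72, 74, 79, 81, 81, 83
The 3 values of 68 occupy positions 1–3 → average rank 2.
The 2 values of 81 occupy positions 9–10 → average rank (9+10)/2 = 9.5.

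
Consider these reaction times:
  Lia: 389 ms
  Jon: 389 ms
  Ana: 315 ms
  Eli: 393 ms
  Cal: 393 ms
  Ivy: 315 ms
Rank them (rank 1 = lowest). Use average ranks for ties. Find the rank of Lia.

Sorted (ascending): 315, 315, 389, 389, 393, 393
The 2 values of 315 occupy positions 1–2 → average rank (1+2)/2 = 1.5.
The 2 values of 389 occupy positions 3–4 → average rank (3+4)/2 = 3.5.
The 2 values of 393 occupy positions 5–6 → average rank (5+6)/2 = 5.5.
Lia has value 389 ms → rank 3.5.

3.5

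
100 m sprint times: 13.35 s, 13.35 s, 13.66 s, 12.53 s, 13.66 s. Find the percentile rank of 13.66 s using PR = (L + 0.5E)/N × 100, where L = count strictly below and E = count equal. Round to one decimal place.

80.0

N = 5.
Strictly below 13.66: 3. Equal to 13.66: 2.
PR = (3 + 0.5·2)/5 × 100 = 80.0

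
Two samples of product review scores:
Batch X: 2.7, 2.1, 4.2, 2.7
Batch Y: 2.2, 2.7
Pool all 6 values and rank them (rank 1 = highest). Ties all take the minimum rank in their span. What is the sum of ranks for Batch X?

Sorted (descending): 4.2, 2.7, 2.7, 2.7, 2.2, 2.1
The 3 values of 2.7 occupy positions 2–4 → each gets rank 2.
Batch X values → pooled ranks: 2.7→2, 2.1→6, 4.2→1, 2.7→2
Rank sum = 2 + 6 + 1 + 2 = 11

11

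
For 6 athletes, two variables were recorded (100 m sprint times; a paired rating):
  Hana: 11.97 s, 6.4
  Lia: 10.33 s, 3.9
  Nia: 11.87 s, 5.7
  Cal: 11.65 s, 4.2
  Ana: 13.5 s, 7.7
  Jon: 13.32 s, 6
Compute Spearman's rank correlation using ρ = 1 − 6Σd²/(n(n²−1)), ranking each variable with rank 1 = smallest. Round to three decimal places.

0.943

Ranks of variable 1: 4, 1, 3, 2, 6, 5
Ranks of variable 2: 5, 1, 3, 2, 6, 4
d = r₁ − r₂: -1, 0, 0, 0, 0, 1
d²: 1, 0, 0, 0, 0, 1; Σd² = 2
ρ = 1 − 6·2/(6·35) = 1 − 12/210 = 0.943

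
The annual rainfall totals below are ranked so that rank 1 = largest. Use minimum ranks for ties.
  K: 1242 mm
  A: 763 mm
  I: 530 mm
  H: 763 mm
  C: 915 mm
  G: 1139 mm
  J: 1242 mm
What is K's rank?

1

Sorted (descending): 1242, 1242, 1139, 915, 763, 763, 530
The 2 values of 1242 occupy positions 1–2 → each gets rank 1.
The 2 values of 763 occupy positions 5–6 → each gets rank 5.
K has value 1242 mm → rank 1.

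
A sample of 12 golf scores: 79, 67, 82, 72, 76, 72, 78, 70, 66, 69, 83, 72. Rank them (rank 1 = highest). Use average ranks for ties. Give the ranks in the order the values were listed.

3, 11, 2, 7, 5, 7, 4, 9, 12, 10, 1, 7

Sorted (descending): 83, 82, 79, 78, 76, 72, 72, 72, 70, 69, 67, 66
The 3 values of 72 occupy positions 6–8 → average rank 7.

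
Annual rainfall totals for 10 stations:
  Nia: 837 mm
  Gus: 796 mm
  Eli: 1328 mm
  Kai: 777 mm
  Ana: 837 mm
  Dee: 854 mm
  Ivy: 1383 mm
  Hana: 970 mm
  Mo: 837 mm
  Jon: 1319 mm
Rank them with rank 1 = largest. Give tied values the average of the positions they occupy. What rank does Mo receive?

7

Sorted (descending): 1383, 1328, 1319, 970, 854, 837, 837, 837, 796, 777
The 3 values of 837 occupy positions 6–8 → average rank 7.
Mo has value 837 mm → rank 7.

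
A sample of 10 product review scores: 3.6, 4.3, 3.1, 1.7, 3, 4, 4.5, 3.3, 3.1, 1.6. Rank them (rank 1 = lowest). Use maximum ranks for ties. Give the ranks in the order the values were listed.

Sorted (ascending): 1.6, 1.7, 3, 3.1, 3.1, 3.3, 3.6, 4, 4.3, 4.5
The 2 values of 3.1 occupy positions 4–5 → each gets rank 5.

7, 9, 5, 2, 3, 8, 10, 6, 5, 1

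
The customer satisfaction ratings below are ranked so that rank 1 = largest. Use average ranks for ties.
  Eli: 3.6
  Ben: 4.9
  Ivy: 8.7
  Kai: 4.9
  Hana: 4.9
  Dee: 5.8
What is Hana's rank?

Sorted (descending): 8.7, 5.8, 4.9, 4.9, 4.9, 3.6
The 3 values of 4.9 occupy positions 3–5 → average rank 4.
Hana has value 4.9 → rank 4.

4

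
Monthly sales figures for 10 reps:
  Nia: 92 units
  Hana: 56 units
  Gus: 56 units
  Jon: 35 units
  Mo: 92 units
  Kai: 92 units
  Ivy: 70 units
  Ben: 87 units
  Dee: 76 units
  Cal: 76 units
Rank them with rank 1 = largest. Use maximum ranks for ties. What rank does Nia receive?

Sorted (descending): 92, 92, 92, 87, 76, 76, 70, 56, 56, 35
The 3 values of 92 occupy positions 1–3 → each gets rank 3.
The 2 values of 76 occupy positions 5–6 → each gets rank 6.
The 2 values of 56 occupy positions 8–9 → each gets rank 9.
Nia has value 92 units → rank 3.

3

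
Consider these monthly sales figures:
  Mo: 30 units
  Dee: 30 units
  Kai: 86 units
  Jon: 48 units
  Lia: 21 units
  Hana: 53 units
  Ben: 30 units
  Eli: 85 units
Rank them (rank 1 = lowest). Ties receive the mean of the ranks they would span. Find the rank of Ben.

3

Sorted (ascending): 21, 30, 30, 30, 48, 53, 85, 86
The 3 values of 30 occupy positions 2–4 → average rank 3.
Ben has value 30 units → rank 3.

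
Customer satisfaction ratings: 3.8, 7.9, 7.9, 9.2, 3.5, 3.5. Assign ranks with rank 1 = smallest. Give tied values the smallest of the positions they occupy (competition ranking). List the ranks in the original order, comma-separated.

Sorted (ascending): 3.5, 3.5, 3.8, 7.9, 7.9, 9.2
The 2 values of 3.5 occupy positions 1–2 → each gets rank 1.
The 2 values of 7.9 occupy positions 4–5 → each gets rank 4.

3, 4, 4, 6, 1, 1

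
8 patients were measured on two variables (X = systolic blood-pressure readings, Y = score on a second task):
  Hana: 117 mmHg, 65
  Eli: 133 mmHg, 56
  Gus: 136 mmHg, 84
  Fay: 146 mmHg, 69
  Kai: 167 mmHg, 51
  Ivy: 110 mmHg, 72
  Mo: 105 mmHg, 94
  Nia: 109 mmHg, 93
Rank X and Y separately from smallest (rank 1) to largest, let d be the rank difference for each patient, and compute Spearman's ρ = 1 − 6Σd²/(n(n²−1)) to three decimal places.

-0.738

Ranks of variable 1: 4, 5, 6, 7, 8, 3, 1, 2
Ranks of variable 2: 3, 2, 6, 4, 1, 5, 8, 7
d = r₁ − r₂: 1, 3, 0, 3, 7, -2, -7, -5
d²: 1, 9, 0, 9, 49, 4, 49, 25; Σd² = 146
ρ = 1 − 6·146/(8·63) = 1 − 876/504 = -0.738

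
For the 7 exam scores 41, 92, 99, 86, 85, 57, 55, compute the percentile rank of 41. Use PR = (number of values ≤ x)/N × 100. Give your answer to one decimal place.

14.3

N = 7.
Strictly below 41: 0. Equal to 41: 1.
PR = 1/7 × 100 = 14.3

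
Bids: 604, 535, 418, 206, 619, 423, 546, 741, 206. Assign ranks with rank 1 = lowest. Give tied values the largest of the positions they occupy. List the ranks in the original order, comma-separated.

Sorted (ascending): 206, 206, 418, 423, 535, 546, 604, 619, 741
The 2 values of 206 occupy positions 1–2 → each gets rank 2.

7, 5, 3, 2, 8, 4, 6, 9, 2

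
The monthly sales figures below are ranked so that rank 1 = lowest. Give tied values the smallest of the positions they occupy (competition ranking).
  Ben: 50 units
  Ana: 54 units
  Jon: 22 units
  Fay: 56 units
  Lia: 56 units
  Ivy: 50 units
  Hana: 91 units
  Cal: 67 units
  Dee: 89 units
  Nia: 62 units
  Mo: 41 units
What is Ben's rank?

Sorted (ascending): 22, 41, 50, 50, 54, 56, 56, 62, 67, 89, 91
The 2 values of 50 occupy positions 3–4 → each gets rank 3.
The 2 values of 56 occupy positions 6–7 → each gets rank 6.
Ben has value 50 units → rank 3.

3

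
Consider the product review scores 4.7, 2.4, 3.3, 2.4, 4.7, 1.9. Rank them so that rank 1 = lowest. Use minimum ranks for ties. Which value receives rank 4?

3.3

Sorted (ascending): 1.9, 2.4, 2.4, 3.3, 4.7, 4.7
The 2 values of 2.4 occupy positions 2–3 → each gets rank 2.
The 2 values of 4.7 occupy positions 5–6 → each gets rank 5.
Rank 4 → value 3.3.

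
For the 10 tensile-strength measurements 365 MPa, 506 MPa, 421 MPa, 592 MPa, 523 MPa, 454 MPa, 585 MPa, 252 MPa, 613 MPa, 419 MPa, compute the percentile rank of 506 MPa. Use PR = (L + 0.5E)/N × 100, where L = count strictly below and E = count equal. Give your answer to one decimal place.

N = 10.
Strictly below 506: 5. Equal to 506: 1.
PR = (5 + 0.5·1)/10 × 100 = 55.0

55.0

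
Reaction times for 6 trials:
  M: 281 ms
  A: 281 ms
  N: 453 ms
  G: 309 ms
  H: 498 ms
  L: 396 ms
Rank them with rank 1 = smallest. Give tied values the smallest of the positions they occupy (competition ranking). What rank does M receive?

Sorted (ascending): 281, 281, 309, 396, 453, 498
The 2 values of 281 occupy positions 1–2 → each gets rank 1.
M has value 281 ms → rank 1.

1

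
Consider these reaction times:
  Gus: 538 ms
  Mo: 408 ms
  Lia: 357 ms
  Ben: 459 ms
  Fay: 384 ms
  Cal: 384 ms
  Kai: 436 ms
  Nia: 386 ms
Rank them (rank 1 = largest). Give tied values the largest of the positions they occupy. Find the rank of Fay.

7

Sorted (descending): 538, 459, 436, 408, 386, 384, 384, 357
The 2 values of 384 occupy positions 6–7 → each gets rank 7.
Fay has value 384 ms → rank 7.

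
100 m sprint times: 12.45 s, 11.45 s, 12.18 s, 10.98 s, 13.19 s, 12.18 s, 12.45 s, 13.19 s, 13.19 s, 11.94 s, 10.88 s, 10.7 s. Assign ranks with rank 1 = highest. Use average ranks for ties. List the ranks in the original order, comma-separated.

Sorted (descending): 13.19, 13.19, 13.19, 12.45, 12.45, 12.18, 12.18, 11.94, 11.45, 10.98, 10.88, 10.7
The 3 values of 13.19 occupy positions 1–3 → average rank 2.
The 2 values of 12.45 occupy positions 4–5 → average rank (4+5)/2 = 4.5.
The 2 values of 12.18 occupy positions 6–7 → average rank (6+7)/2 = 6.5.

4.5, 9, 6.5, 10, 2, 6.5, 4.5, 2, 2, 8, 11, 12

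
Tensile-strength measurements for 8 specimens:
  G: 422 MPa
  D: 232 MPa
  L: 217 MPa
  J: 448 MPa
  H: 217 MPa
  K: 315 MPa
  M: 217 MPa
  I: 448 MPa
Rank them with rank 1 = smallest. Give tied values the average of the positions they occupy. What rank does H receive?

Sorted (ascending): 217, 217, 217, 232, 315, 422, 448, 448
The 3 values of 217 occupy positions 1–3 → average rank 2.
The 2 values of 448 occupy positions 7–8 → average rank (7+8)/2 = 7.5.
H has value 217 MPa → rank 2.

2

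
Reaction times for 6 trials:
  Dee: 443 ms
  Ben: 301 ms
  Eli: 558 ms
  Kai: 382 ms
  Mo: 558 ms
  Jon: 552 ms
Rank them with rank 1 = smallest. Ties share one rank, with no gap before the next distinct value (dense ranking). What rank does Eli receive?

5

Sorted (ascending): 301, 382, 443, 552, 558, 558
The 2 values of 558 share dense rank 5.
Remaining distinct values take the next consecutive integers.
Eli has value 558 ms → rank 5.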